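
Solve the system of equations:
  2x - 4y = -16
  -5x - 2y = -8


Using Cramer's rule:
Determinant D = (2)(-2) - (-5)(-4) = -4 - 20 = -24
Dx = (-16)(-2) - (-8)(-4) = 32 - 32 = 0
Dy = (2)(-8) - (-5)(-16) = -16 - 80 = -96
x = Dx/D = 0/-24 = 0
y = Dy/D = -96/-24 = 4

x = 0, y = 4


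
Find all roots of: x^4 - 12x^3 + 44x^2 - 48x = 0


The constant term is 0, so x = 0 is a root. Factor out x:
  x^3 - 12x^2 + 44x - 48 = 0
Let p(x) = x^3 - 12x^2 + 44x - 48. By the rational root theorem (leading coefficient 1), any rational root is an integer divisor of 48: try ±1, ±2, ... in turn.
Test x = 1: value = -15 ≠ 0.
Test x = -1: value = -105 ≠ 0.
Test x = 2: value = 0 ✓, so (x - 2) is a factor.
Synthetic division by (x - 2): bring down 1; 1(2) - 12 = -10; (-10)(2) + 44 = 24; 24(2) - 48 = 0 → quotient x^2 - 10x + 24, remainder 0.
Solve the quadratic x^2 - 10x + 24 = 0: discriminant = (-10)^2 - 4(1)(24) = 100 - 96 = 4.
sqrt(4) = 2, so x = (10 ± 2)/2: x = 6 or x = 4.
Collecting all roots found:

x = 0, x = 2, x = 4, x = 6


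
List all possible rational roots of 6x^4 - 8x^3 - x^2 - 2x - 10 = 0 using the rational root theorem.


Rational root theorem: possible roots are ±p/q where:
  p divides the constant term (-10): p ∈ {1, 2, 5, 10}
  q divides the leading coefficient (6): q ∈ {1, 2, 3, 6}

All possible rational roots: -10, -5, -10/3, -5/2, -2, -5/3, -1, -5/6, -2/3, -1/2, -1/3, -1/6, 1/6, 1/3, 1/2, 2/3, 5/6, 1, 5/3, 2, 5/2, 10/3, 5, 10

-10, -5, -10/3, -5/2, -2, -5/3, -1, -5/6, -2/3, -1/2, -1/3, -1/6, 1/6, 1/3, 1/2, 2/3, 5/6, 1, 5/3, 2, 5/2, 10/3, 5, 10


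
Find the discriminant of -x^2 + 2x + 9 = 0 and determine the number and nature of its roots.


For ax^2 + bx + c = 0, discriminant D = b^2 - 4ac
Here a = -1, b = 2, c = 9
D = (2)^2 - 4(-1)(9) = 4 + 36 = 40

D = 40 > 0 but not a perfect square
The equation has 2 distinct real irrational roots.

Discriminant = 40, 2 distinct real irrational roots


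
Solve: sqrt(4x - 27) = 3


Square both sides: 4x - 27 = 3^2 = 9
4x = 9 + 27 = 36
x = 9
Check: sqrt(4*9 - 27) = sqrt(9) = 3 ✓

x = 9


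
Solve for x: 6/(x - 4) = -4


Multiply both sides by (x - 4): 6 = -4(x - 4)
Distribute: 6 = -4x + 16
-4x = 6 - 16 = -10
x = 5/2

x = 5/2


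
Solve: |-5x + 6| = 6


An absolute value equation |expr| = 6 gives two cases:
Case 1: -5x + 6 = 6
  -5x = 0, so x = 0
Case 2: -5x + 6 = -6
  -5x = -12, so x = 12/5

x = 0, x = 12/5


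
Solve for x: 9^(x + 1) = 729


Express both sides with the same base.
729 = 9^3
Since the bases match, equate exponents: x + 1 = 3
So x = 3 - (1) = 2

x = 2


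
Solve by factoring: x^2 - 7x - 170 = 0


We need two numbers that multiply to -170 and add to -7.
Those numbers are -17 and 10 (since (-17) * 10 = -170 and (-17) + 10 = -7).
So x^2 - 7x - 170 = (x - 17)(x + 10) = 0
Setting each factor to zero: x = 17 or x = -10

x = -10, x = 17


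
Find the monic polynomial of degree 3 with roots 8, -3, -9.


A monic polynomial with roots 8, -3, -9 is:
p(x) = (x - 8)(x + 3)(x + 9)
After multiplying by (x - 8): x - 8
After multiplying by (x + 3): x^2 - 5x - 24
After multiplying by (x + 9): x^3 + 4x^2 - 69x - 216

x^3 + 4x^2 - 69x - 216


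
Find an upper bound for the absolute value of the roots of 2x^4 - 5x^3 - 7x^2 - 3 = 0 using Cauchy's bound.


Cauchy's bound: all roots r satisfy |r| <= 1 + max(|a_i/a_n|) for i = 0,...,n-1
where a_n is the leading coefficient.

Coefficients: [2, -5, -7, 0, -3]
Leading coefficient a_n = 2
Ratios |a_i/a_n|: 5/2, 7/2, 0, 3/2
Maximum ratio: 7/2
Cauchy's bound: |r| <= 1 + 7/2 = 9/2

Upper bound = 9/2


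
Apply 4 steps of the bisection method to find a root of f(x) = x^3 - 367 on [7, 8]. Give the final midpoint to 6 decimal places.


f(x) = x^3 - 367
f(7) = -24 < 0
f(8) = 145 > 0

Step 1: midpoint = (7.000000 + 8.000000)/2 = 7.500000
  f(7.500000) = 54.875000
  f(mid) > 0, so root is in [7.000000, 7.500000]

Step 2: midpoint = (7.000000 + 7.500000)/2 = 7.250000
  f(7.250000) = 14.078125
  f(mid) > 0, so root is in [7.000000, 7.250000]

Step 3: midpoint = (7.000000 + 7.250000)/2 = 7.125000
  f(7.125000) = -5.294922
  f(mid) < 0, so root is in [7.125000, 7.250000]

Step 4: midpoint = (7.125000 + 7.250000)/2 = 7.187500
  f(7.187500) = 4.307373
  f(mid) > 0, so root is in [7.125000, 7.187500]

midpoint = 7.187500


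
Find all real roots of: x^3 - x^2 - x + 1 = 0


Let p(x) = x^3 - x^2 - x + 1. By the rational root theorem (leading coefficient 1), any rational root is an integer divisor of 1: try ±1, ±2, ... in turn.
Test x = 1: value = 0 ✓, so (x - 1) is a factor.
Synthetic division by (x - 1): bring down 1; 1(1) - 1 = 0; 0(1) - 1 = -1; (-1)(1) + 1 = 0 → quotient x^2 - 1, remainder 0.
Solve the quadratic x^2 - 1 = 0: discriminant = 0^2 - 4(1)(-1) = 0 + 4 = 4.
sqrt(4) = 2, so x = (0 ± 2)/2: x = 1 or x = -1.

x = -1, x = 1 (multiplicity 2)


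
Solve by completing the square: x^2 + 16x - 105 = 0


Start: x^2 + 16x - 105 = 0
Move constant: x^2 + 16x = 105
Half of 16 is 8, squared is 64
Add 64 to both sides: x^2 + 16x + 64 = 169
(x + 8)^2 = 169
x + 8 = ±13
x = -8 + 13 = 5 or x = -8 - 13 = -21

x = -21, x = 5


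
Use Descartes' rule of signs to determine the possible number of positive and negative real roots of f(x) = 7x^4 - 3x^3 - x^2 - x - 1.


Descartes' rule of signs:

For positive roots, count sign changes in f(x) = 7x^4 - 3x^3 - x^2 - x - 1:
Signs of coefficients: +, -, -, -, -
Number of sign changes: 1
Possible positive real roots: 1

For negative roots, examine f(-x) = 7x^4 + 3x^3 - x^2 + x - 1:
Signs of coefficients: +, +, -, +, -
Number of sign changes: 3
Possible negative real roots: 3, 1

Positive roots: 1; Negative roots: 3 or 1


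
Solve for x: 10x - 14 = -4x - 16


Starting with: 10x - 14 = -4x - 16
Move all x terms to left: (10 + 4)x = -16 + 14
Simplify: 14x = -2
Divide both sides by 14: x = -1/7

x = -1/7


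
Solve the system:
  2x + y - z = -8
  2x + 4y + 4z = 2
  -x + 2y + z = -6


Using Cramer's rule. Expand each determinant along the first row.
D  = 2*[4*1 - 4*2] - 1*[2*1 - 4*(-1)] + (-1)*[2*2 - 4*(-1)]
  = 2*(-4) - 1*(6) + (-1)*(8) = -22
Dx = (-8)*[4*1 - 4*2] - 1*[2*1 - 4*(-6)] + (-1)*[2*2 - 4*(-6)]
  = (-8)*(-4) - 1*(26) + (-1)*(28) = -22
Dy = 2*[2*1 - 4*(-6)] - (-8)*[2*1 - 4*(-1)] + (-1)*[2*(-6) - 2*(-1)]
  = 2*(26) - (-8)*(6) + (-1)*(-10) = 110
Dz = 2*[4*(-6) - 2*2] - 1*[2*(-6) - 2*(-1)] + (-8)*[2*2 - 4*(-1)]
  = 2*(-28) - 1*(-10) + (-8)*(8) = -110
x = Dx/D = -22/-22 = 1, y = Dy/D = 110/-22 = -5, z = Dz/D = -110/-22 = 5
Check eq1: (2)(1) + (1)(-5) + (-1)(5) = -8 = -8 ✓
Check eq2: (2)(1) + (4)(-5) + (4)(5) = 2 = 2 ✓
Check eq3: (-1)(1) + (2)(-5) + (1)(5) = -6 = -6 ✓

x = 1, y = -5, z = 5


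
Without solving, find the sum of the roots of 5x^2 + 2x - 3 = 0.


By Vieta's formulas for ax^2 + bx + c = 0:
  Sum of roots = -b/a
  Product of roots = c/a

Here a = 5, b = 2, c = -3
Sum = -(2)/5 = -2/5
Product = -3/5 = -3/5

Sum = -2/5


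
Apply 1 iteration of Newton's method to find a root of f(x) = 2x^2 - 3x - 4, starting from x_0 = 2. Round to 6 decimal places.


Newton's method: x_(n+1) = x_n - f(x_n)/f'(x_n)
f(x) = 2x^2 - 3x - 4
f'(x) = 4x - 3

Iteration 1:
  f(2.000000) = -2.000000
  f'(2.000000) = 5.000000
  x_1 = 2.000000 - (-2.000000)/(5.000000) = 2.400000

x_1 = 2.400000


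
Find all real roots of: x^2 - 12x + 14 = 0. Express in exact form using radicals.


Using the quadratic formula: x = (-b ± sqrt(b^2 - 4ac)) / (2a)
Here a = 1, b = -12, c = 14
Discriminant = b^2 - 4ac = (-12)^2 - 4(1)(14) = 144 - 56 = 88
Since discriminant = 88 > 0, there are two real roots.
x = (12 ± 2*sqrt(22)) / 2
Simplifying: x = 6 ± sqrt(22)
Numerically: x ≈ 10.6904 or x ≈ 1.3096

x = 6 + sqrt(22) or x = 6 - sqrt(22)


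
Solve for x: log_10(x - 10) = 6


Convert to exponential form: x - 10 = 10^6 = 1000000
x = 1000000 + 10 = 1000010
Check: log_10(1000010 - 10) = log_10(1000000) = log_10(1000000) = 6 ✓

x = 1000010


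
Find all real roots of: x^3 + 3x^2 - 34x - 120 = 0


Let p(x) = x^3 + 3x^2 - 34x - 120. By the rational root theorem (leading coefficient 1), any rational root is an integer divisor of 120: try ±1, ±2, ... in turn.
Test x = 1: value = -150 ≠ 0.
Test x = -1: value = -84 ≠ 0.
Test x = 2: value = -168 ≠ 0.
Test x = -2: value = -48 ≠ 0.
Test x = 3: value = -168 ≠ 0.
Test x = -3: value = -18 ≠ 0.
Test x = 4: value = -144 ≠ 0.
Test x = -4: value = 0 ✓, so (x + 4) is a factor.
Synthetic division by (x + 4): bring down 1; 1(-4) + 3 = -1; (-1)(-4) - 34 = -30; (-30)(-4) - 120 = 0 → quotient x^2 - x - 30, remainder 0.
Solve the quadratic x^2 - x - 30 = 0: discriminant = (-1)^2 - 4(1)(-30) = 1 + 120 = 121.
sqrt(121) = 11, so x = (1 ± 11)/2: x = 6 or x = -5.

x = -5, x = -4, x = 6


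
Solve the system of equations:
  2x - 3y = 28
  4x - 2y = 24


Using Cramer's rule:
Determinant D = (2)(-2) - (4)(-3) = -4 + 12 = 8
Dx = (28)(-2) - (24)(-3) = -56 + 72 = 16
Dy = (2)(24) - (4)(28) = 48 - 112 = -64
x = Dx/D = 16/8 = 2
y = Dy/D = -64/8 = -8

x = 2, y = -8


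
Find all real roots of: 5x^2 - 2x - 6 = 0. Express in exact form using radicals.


Using the quadratic formula: x = (-b ± sqrt(b^2 - 4ac)) / (2a)
Here a = 5, b = -2, c = -6
Discriminant = b^2 - 4ac = (-2)^2 - 4(5)(-6) = 4 + 120 = 124
Since discriminant = 124 > 0, there are two real roots.
x = (2 ± 2*sqrt(31)) / 10
Simplifying: x = (1 ± sqrt(31)) / 5
Numerically: x ≈ 1.3136 or x ≈ -0.9136

x = (1 + sqrt(31)) / 5 or x = (1 - sqrt(31)) / 5


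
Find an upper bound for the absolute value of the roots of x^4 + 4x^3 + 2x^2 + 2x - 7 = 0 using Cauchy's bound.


Cauchy's bound: all roots r satisfy |r| <= 1 + max(|a_i/a_n|) for i = 0,...,n-1
where a_n is the leading coefficient.

Coefficients: [1, 4, 2, 2, -7]
Leading coefficient a_n = 1
Ratios |a_i/a_n|: 4, 2, 2, 7
Maximum ratio: 7
Cauchy's bound: |r| <= 1 + 7 = 8

Upper bound = 8


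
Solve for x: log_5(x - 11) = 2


Convert to exponential form: x - 11 = 5^2 = 25
x = 25 + 11 = 36
Check: log_5(36 - 11) = log_5(25) = log_5(25) = 2 ✓

x = 36


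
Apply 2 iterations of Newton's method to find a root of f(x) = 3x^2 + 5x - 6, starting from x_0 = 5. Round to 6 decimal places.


Newton's method: x_(n+1) = x_n - f(x_n)/f'(x_n)
f(x) = 3x^2 + 5x - 6
f'(x) = 6x + 5

Iteration 1:
  f(5.000000) = 94.000000
  f'(5.000000) = 35.000000
  x_1 = 5.000000 - (94.000000)/(35.000000) = 2.314286

Iteration 2:
  f(2.314286) = 21.639184
  f'(2.314286) = 18.885714
  x_2 = 2.314286 - (21.639184)/(18.885714) = 1.168489

x_2 = 1.168489


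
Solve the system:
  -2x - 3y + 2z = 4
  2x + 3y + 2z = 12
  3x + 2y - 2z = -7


Using Cramer's rule. Expand each determinant along the first row.
D  = (-2)*[3*(-2) - 2*2] - (-3)*[2*(-2) - 2*3] + 2*[2*2 - 3*3]
  = (-2)*(-10) - (-3)*(-10) + 2*(-5) = -20
Dx = 4*[3*(-2) - 2*2] - (-3)*[12*(-2) - 2*(-7)] + 2*[12*2 - 3*(-7)]
  = 4*(-10) - (-3)*(-10) + 2*(45) = 20
Dy = (-2)*[12*(-2) - 2*(-7)] - 4*[2*(-2) - 2*3] + 2*[2*(-7) - 12*3]
  = (-2)*(-10) - 4*(-10) + 2*(-50) = -40
Dz = (-2)*[3*(-7) - 12*2] - (-3)*[2*(-7) - 12*3] + 4*[2*2 - 3*3]
  = (-2)*(-45) - (-3)*(-50) + 4*(-5) = -80
x = Dx/D = 20/-20 = -1, y = Dy/D = -40/-20 = 2, z = Dz/D = -80/-20 = 4
Check eq1: (-2)(-1) + (-3)(2) + (2)(4) = 4 = 4 ✓
Check eq2: (2)(-1) + (3)(2) + (2)(4) = 12 = 12 ✓
Check eq3: (3)(-1) + (2)(2) + (-2)(4) = -7 = -7 ✓

x = -1, y = 2, z = 4


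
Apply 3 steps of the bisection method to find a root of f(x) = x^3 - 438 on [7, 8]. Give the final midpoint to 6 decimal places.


f(x) = x^3 - 438
f(7) = -95 < 0
f(8) = 74 > 0

Step 1: midpoint = (7.000000 + 8.000000)/2 = 7.500000
  f(7.500000) = -16.125000
  f(mid) < 0, so root is in [7.500000, 8.000000]

Step 2: midpoint = (7.500000 + 8.000000)/2 = 7.750000
  f(7.750000) = 27.484375
  f(mid) > 0, so root is in [7.500000, 7.750000]

Step 3: midpoint = (7.500000 + 7.750000)/2 = 7.625000
  f(7.625000) = 5.322266
  f(mid) > 0, so root is in [7.500000, 7.625000]

midpoint = 7.625000


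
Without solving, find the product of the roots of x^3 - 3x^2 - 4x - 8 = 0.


By Vieta's formulas for x^3 + bx^2 + cx + d = 0:
  r1 + r2 + r3 = -b/a = 3
  r1*r2 + r1*r3 + r2*r3 = c/a = -4
  r1*r2*r3 = -d/a = 8


Product = 8


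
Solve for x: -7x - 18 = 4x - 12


Starting with: -7x - 18 = 4x - 12
Move all x terms to left: (-7 - 4)x = -12 + 18
Simplify: -11x = 6
Divide both sides by -11: x = -6/11

x = -6/11


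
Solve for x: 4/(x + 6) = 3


Multiply both sides by (x + 6): 4 = 3(x + 6)
Distribute: 4 = 3x + 18
3x = 4 - 18 = -14
x = -14/3

x = -14/3


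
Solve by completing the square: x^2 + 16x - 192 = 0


Start: x^2 + 16x - 192 = 0
Move constant: x^2 + 16x = 192
Half of 16 is 8, squared is 64
Add 64 to both sides: x^2 + 16x + 64 = 256
(x + 8)^2 = 256
x + 8 = ±16
x = -8 + 16 = 8 or x = -8 - 16 = -24

x = -24, x = 8


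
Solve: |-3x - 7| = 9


An absolute value equation |expr| = 9 gives two cases:
Case 1: -3x - 7 = 9
  -3x = 16, so x = -16/3
Case 2: -3x - 7 = -9
  -3x = -2, so x = 2/3

x = -16/3, x = 2/3


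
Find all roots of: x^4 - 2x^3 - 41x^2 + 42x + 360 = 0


Let p(x) = x^4 - 2x^3 - 41x^2 + 42x + 360. By the rational root theorem (leading coefficient 1), any rational root is an integer divisor of 360: try ±1, ±2, ... in turn.
Test x = 1: value = 360 ≠ 0.
Test x = -1: value = 280 ≠ 0.
Test x = 2: value = 280 ≠ 0.
Test x = -2: value = 144 ≠ 0.
Test x = 3: value = 144 ≠ 0.
Test x = -3: value = 0 ✓, so (x + 3) is a factor.
Synthetic division by (x + 3): bring down 1; 1(-3) - 2 = -5; (-5)(-3) - 41 = -26; (-26)(-3) + 42 = 120; 120(-3) + 360 = 0 → quotient x^3 - 5x^2 - 26x + 120, remainder 0.
Continue with the quotient x^3 - 5x^2 - 26x + 120 (candidates must divide 120; re-test x = -3 first in case it repeats).
Test x = -3: value = 126 ≠ 0.
Test x = 4: value = 0 ✓, so (x - 4) is a factor.
Synthetic division by (x - 4): bring down 1; 1(4) - 5 = -1; (-1)(4) - 26 = -30; (-30)(4) + 120 = 0 → quotient x^2 - x - 30, remainder 0.
Solve the quadratic x^2 - x - 30 = 0: discriminant = (-1)^2 - 4(1)(-30) = 1 + 120 = 121.
sqrt(121) = 11, so x = (1 ± 11)/2: x = 6 or x = -5.
Collecting all roots found:

x = -5, x = -3, x = 4, x = 6


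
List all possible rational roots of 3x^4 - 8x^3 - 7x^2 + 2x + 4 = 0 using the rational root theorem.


Rational root theorem: possible roots are ±p/q where:
  p divides the constant term (4): p ∈ {1, 2, 4}
  q divides the leading coefficient (3): q ∈ {1, 3}

All possible rational roots: -4, -2, -4/3, -1, -2/3, -1/3, 1/3, 2/3, 1, 4/3, 2, 4

-4, -2, -4/3, -1, -2/3, -1/3, 1/3, 2/3, 1, 4/3, 2, 4


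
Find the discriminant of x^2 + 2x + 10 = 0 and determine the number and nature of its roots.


For ax^2 + bx + c = 0, discriminant D = b^2 - 4ac
Here a = 1, b = 2, c = 10
D = (2)^2 - 4(1)(10) = 4 - 40 = -36

D = -36 < 0
The equation has no real roots (2 complex conjugate roots).

Discriminant = -36, no real roots (2 complex conjugate roots)


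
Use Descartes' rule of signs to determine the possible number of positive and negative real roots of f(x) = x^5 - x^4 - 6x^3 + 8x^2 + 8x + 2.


Descartes' rule of signs:

For positive roots, count sign changes in f(x) = x^5 - x^4 - 6x^3 + 8x^2 + 8x + 2:
Signs of coefficients: +, -, -, +, +, +
Number of sign changes: 2
Possible positive real roots: 2, 0

For negative roots, examine f(-x) = -x^5 - x^4 + 6x^3 + 8x^2 - 8x + 2:
Signs of coefficients: -, -, +, +, -, +
Number of sign changes: 3
Possible negative real roots: 3, 1

Positive roots: 2 or 0; Negative roots: 3 or 1


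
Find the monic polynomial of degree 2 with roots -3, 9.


A monic polynomial with roots -3, 9 is:
p(x) = (x + 3)(x - 9)
After multiplying by (x + 3): x + 3
After multiplying by (x - 9): x^2 - 6x - 27

x^2 - 6x - 27


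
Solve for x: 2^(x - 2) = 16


Express both sides with the same base.
16 = 2^4
Since the bases match, equate exponents: x - 2 = 4
So x = 4 - (-2) = 6

x = 6


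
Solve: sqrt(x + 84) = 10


Square both sides: x + 84 = 10^2 = 100
x = 100 - 84 = 16
x = 16
Check: sqrt(1*16 + 84) = sqrt(100) = 10 ✓

x = 16


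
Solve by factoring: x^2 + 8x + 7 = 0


We need two numbers that multiply to 7 and add to 8.
Those numbers are 7 and 1 (since 7 * 1 = 7 and 7 + 1 = 8).
So x^2 + 8x + 7 = (x + 7)(x + 1) = 0
Setting each factor to zero: x = -7 or x = -1

x = -7, x = -1


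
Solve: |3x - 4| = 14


An absolute value equation |expr| = 14 gives two cases:
Case 1: 3x - 4 = 14
  3x = 18, so x = 6
Case 2: 3x - 4 = -14
  3x = -10, so x = -10/3

x = -10/3, x = 6


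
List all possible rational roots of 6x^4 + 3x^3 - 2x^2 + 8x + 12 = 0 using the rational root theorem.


Rational root theorem: possible roots are ±p/q where:
  p divides the constant term (12): p ∈ {1, 2, 3, 4, 6, 12}
  q divides the leading coefficient (6): q ∈ {1, 2, 3, 6}

All possible rational roots: -12, -6, -4, -3, -2, -3/2, -4/3, -1, -2/3, -1/2, -1/3, -1/6, 1/6, 1/3, 1/2, 2/3, 1, 4/3, 3/2, 2, 3, 4, 6, 12

-12, -6, -4, -3, -2, -3/2, -4/3, -1, -2/3, -1/2, -1/3, -1/6, 1/6, 1/3, 1/2, 2/3, 1, 4/3, 3/2, 2, 3, 4, 6, 12


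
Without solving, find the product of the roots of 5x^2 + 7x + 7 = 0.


By Vieta's formulas for ax^2 + bx + c = 0:
  Sum of roots = -b/a
  Product of roots = c/a

Here a = 5, b = 7, c = 7
Sum = -(7)/5 = -7/5
Product = 7/5 = 7/5

Product = 7/5


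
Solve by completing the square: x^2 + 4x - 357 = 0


Start: x^2 + 4x - 357 = 0
Move constant: x^2 + 4x = 357
Half of 4 is 2, squared is 4
Add 4 to both sides: x^2 + 4x + 4 = 361
(x + 2)^2 = 361
x + 2 = ±19
x = -2 + 19 = 17 or x = -2 - 19 = -21

x = -21, x = 17


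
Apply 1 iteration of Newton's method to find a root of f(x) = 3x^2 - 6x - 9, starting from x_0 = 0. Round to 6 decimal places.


Newton's method: x_(n+1) = x_n - f(x_n)/f'(x_n)
f(x) = 3x^2 - 6x - 9
f'(x) = 6x - 6

Iteration 1:
  f(0.000000) = -9.000000
  f'(0.000000) = -6.000000
  x_1 = 0.000000 - (-9.000000)/(-6.000000) = -1.500000

x_1 = -1.500000


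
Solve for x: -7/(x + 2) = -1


Multiply both sides by (x + 2): -7 = -1(x + 2)
Distribute: -7 = -x - 2
-x = -7 + 2 = -5
x = 5

x = 5


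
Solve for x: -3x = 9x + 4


Starting with: -3x = 9x + 4
Move all x terms to left: (-3 - 9)x = 4 - 0
Simplify: -12x = 4
Divide both sides by -12: x = -1/3

x = -1/3


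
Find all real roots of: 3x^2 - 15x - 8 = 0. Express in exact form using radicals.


Using the quadratic formula: x = (-b ± sqrt(b^2 - 4ac)) / (2a)
Here a = 3, b = -15, c = -8
Discriminant = b^2 - 4ac = (-15)^2 - 4(3)(-8) = 225 + 96 = 321
Since discriminant = 321 > 0, there are two real roots.
x = (15 ± sqrt(321)) / 6
Numerically: x ≈ 5.4861 or x ≈ -0.4861

x = (15 + sqrt(321)) / 6 or x = (15 - sqrt(321)) / 6


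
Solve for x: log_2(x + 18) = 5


Convert to exponential form: x + 18 = 2^5 = 32
x = 32 - 18 = 14
Check: log_2(14 + 18) = log_2(32) = log_2(32) = 5 ✓

x = 14


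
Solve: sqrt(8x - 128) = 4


Square both sides: 8x - 128 = 4^2 = 16
8x = 16 + 128 = 144
x = 18
Check: sqrt(8*18 - 128) = sqrt(16) = 4 ✓

x = 18


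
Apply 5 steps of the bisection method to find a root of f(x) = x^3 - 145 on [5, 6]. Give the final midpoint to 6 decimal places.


f(x) = x^3 - 145
f(5) = -20 < 0
f(6) = 71 > 0

Step 1: midpoint = (5.000000 + 6.000000)/2 = 5.500000
  f(5.500000) = 21.375000
  f(mid) > 0, so root is in [5.000000, 5.500000]

Step 2: midpoint = (5.000000 + 5.500000)/2 = 5.250000
  f(5.250000) = -0.296875
  f(mid) < 0, so root is in [5.250000, 5.500000]

Step 3: midpoint = (5.250000 + 5.500000)/2 = 5.375000
  f(5.375000) = 10.287109
  f(mid) > 0, so root is in [5.250000, 5.375000]

Step 4: midpoint = (5.250000 + 5.375000)/2 = 5.312500
  f(5.312500) = 4.932861
  f(mid) > 0, so root is in [5.250000, 5.312500]

Step 5: midpoint = (5.250000 + 5.312500)/2 = 5.281250
  f(5.281250) = 2.302521
  f(mid) > 0, so root is in [5.250000, 5.281250]

midpoint = 5.281250


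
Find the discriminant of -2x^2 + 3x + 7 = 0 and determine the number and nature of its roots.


For ax^2 + bx + c = 0, discriminant D = b^2 - 4ac
Here a = -2, b = 3, c = 7
D = (3)^2 - 4(-2)(7) = 9 + 56 = 65

D = 65 > 0 but not a perfect square
The equation has 2 distinct real irrational roots.

Discriminant = 65, 2 distinct real irrational roots


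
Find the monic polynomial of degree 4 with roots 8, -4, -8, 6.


A monic polynomial with roots 8, -4, -8, 6 is:
p(x) = (x - 8)(x + 4)(x + 8)(x - 6)
After multiplying by (x - 8): x - 8
After multiplying by (x + 4): x^2 - 4x - 32
After multiplying by (x + 8): x^3 + 4x^2 - 64x - 256
After multiplying by (x - 6): x^4 - 2x^3 - 88x^2 + 128x + 1536

x^4 - 2x^3 - 88x^2 + 128x + 1536


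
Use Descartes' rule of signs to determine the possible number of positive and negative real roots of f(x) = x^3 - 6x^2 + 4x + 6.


Descartes' rule of signs:

For positive roots, count sign changes in f(x) = x^3 - 6x^2 + 4x + 6:
Signs of coefficients: +, -, +, +
Number of sign changes: 2
Possible positive real roots: 2, 0

For negative roots, examine f(-x) = -x^3 - 6x^2 - 4x + 6:
Signs of coefficients: -, -, -, +
Number of sign changes: 1
Possible negative real roots: 1

Positive roots: 2 or 0; Negative roots: 1


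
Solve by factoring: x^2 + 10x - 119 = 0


We need two numbers that multiply to -119 and add to 10.
Those numbers are -7 and 17 (since (-7) * 17 = -119 and (-7) + 17 = 10).
So x^2 + 10x - 119 = (x - 7)(x + 17) = 0
Setting each factor to zero: x = 7 or x = -17

x = -17, x = 7


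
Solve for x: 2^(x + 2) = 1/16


Express both sides with the same base.
1/16 = 2^(-4)
Since the bases match, equate exponents: x + 2 = -4
So x = -4 - (2) = -6

x = -6


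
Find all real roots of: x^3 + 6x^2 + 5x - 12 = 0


Let p(x) = x^3 + 6x^2 + 5x - 12. By the rational root theorem (leading coefficient 1), any rational root is an integer divisor of 12: try ±1, ±2, ... in turn.
Test x = 1: value = 0 ✓, so (x - 1) is a factor.
Synthetic division by (x - 1): bring down 1; 1(1) + 6 = 7; 7(1) + 5 = 12; 12(1) - 12 = 0 → quotient x^2 + 7x + 12, remainder 0.
Solve the quadratic x^2 + 7x + 12 = 0: discriminant = 7^2 - 4(1)(12) = 49 - 48 = 1.
sqrt(1) = 1, so x = (-7 ± 1)/2: x = -3 or x = -4.

x = -4, x = -3, x = 1


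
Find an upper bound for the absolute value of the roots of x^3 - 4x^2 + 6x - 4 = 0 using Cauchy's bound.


Cauchy's bound: all roots r satisfy |r| <= 1 + max(|a_i/a_n|) for i = 0,...,n-1
where a_n is the leading coefficient.

Coefficients: [1, -4, 6, -4]
Leading coefficient a_n = 1
Ratios |a_i/a_n|: 4, 6, 4
Maximum ratio: 6
Cauchy's bound: |r| <= 1 + 6 = 7

Upper bound = 7


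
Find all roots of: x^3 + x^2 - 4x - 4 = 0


Let p(x) = x^3 + x^2 - 4x - 4. By the rational root theorem (leading coefficient 1), any rational root is an integer divisor of 4: try ±1, ±2, ... in turn.
Test x = 1: value = -6 ≠ 0.
Test x = -1: value = 0 ✓, so (x + 1) is a factor.
Synthetic division by (x + 1): bring down 1; 1(-1) + 1 = 0; 0(-1) - 4 = -4; (-4)(-1) - 4 = 0 → quotient x^2 - 4, remainder 0.
Solve the quadratic x^2 - 4 = 0: discriminant = 0^2 - 4(1)(-4) = 0 + 16 = 16.
sqrt(16) = 4, so x = (0 ± 4)/2: x = 2 or x = -2.
Collecting all roots found:

x = -2, x = -1, x = 2


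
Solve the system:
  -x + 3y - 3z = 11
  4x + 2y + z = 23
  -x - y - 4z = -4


Using Cramer's rule. Expand each determinant along the first row.
D  = (-1)*[2*(-4) - 1*(-1)] - 3*[4*(-4) - 1*(-1)] + (-3)*[4*(-1) - 2*(-1)]
  = (-1)*(-7) - 3*(-15) + (-3)*(-2) = 58
Dx = 11*[2*(-4) - 1*(-1)] - 3*[23*(-4) - 1*(-4)] + (-3)*[23*(-1) - 2*(-4)]
  = 11*(-7) - 3*(-88) + (-3)*(-15) = 232
Dy = (-1)*[23*(-4) - 1*(-4)] - 11*[4*(-4) - 1*(-1)] + (-3)*[4*(-4) - 23*(-1)]
  = (-1)*(-88) - 11*(-15) + (-3)*(7) = 232
Dz = (-1)*[2*(-4) - 23*(-1)] - 3*[4*(-4) - 23*(-1)] + 11*[4*(-1) - 2*(-1)]
  = (-1)*(15) - 3*(7) + 11*(-2) = -58
x = Dx/D = 232/58 = 4, y = Dy/D = 232/58 = 4, z = Dz/D = -58/58 = -1
Check eq1: (-1)(4) + (3)(4) + (-3)(-1) = 11 = 11 ✓
Check eq2: (4)(4) + (2)(4) + (1)(-1) = 23 = 23 ✓
Check eq3: (-1)(4) + (-1)(4) + (-4)(-1) = -4 = -4 ✓

x = 4, y = 4, z = -1


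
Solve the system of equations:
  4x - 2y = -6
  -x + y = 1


Using Cramer's rule:
Determinant D = (4)(1) - (-1)(-2) = 4 - 2 = 2
Dx = (-6)(1) - (1)(-2) = -6 + 2 = -4
Dy = (4)(1) - (-1)(-6) = 4 - 6 = -2
x = Dx/D = -4/2 = -2
y = Dy/D = -2/2 = -1

x = -2, y = -1


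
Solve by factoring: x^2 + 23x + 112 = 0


We need two numbers that multiply to 112 and add to 23.
Those numbers are 16 and 7 (since 16 * 7 = 112 and 16 + 7 = 23).
So x^2 + 23x + 112 = (x + 16)(x + 7) = 0
Setting each factor to zero: x = -16 or x = -7

x = -16, x = -7


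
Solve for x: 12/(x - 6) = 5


Multiply both sides by (x - 6): 12 = 5(x - 6)
Distribute: 12 = 5x - 30
5x = 12 + 30 = 42
x = 42/5

x = 42/5


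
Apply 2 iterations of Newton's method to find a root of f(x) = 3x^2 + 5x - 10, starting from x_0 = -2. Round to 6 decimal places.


Newton's method: x_(n+1) = x_n - f(x_n)/f'(x_n)
f(x) = 3x^2 + 5x - 10
f'(x) = 6x + 5

Iteration 1:
  f(-2.000000) = -8.000000
  f'(-2.000000) = -7.000000
  x_1 = -2.000000 - (-8.000000)/(-7.000000) = -3.142857

Iteration 2:
  f(-3.142857) = 3.918367
  f'(-3.142857) = -13.857143
  x_2 = -3.142857 - (3.918367)/(-13.857143) = -2.860088

x_2 = -2.860088


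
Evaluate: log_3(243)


We need the exponent such that 3^? = 243
3^5 = 243
Therefore log_3(243) = 5

5


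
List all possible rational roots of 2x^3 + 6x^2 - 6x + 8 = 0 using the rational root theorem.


Rational root theorem: possible roots are ±p/q where:
  p divides the constant term (8): p ∈ {1, 2, 4, 8}
  q divides the leading coefficient (2): q ∈ {1, 2}

All possible rational roots: -8, -4, -2, -1, -1/2, 1/2, 1, 2, 4, 8

-8, -4, -2, -1, -1/2, 1/2, 1, 2, 4, 8


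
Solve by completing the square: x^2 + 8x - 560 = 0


Start: x^2 + 8x - 560 = 0
Move constant: x^2 + 8x = 560
Half of 8 is 4, squared is 16
Add 16 to both sides: x^2 + 8x + 16 = 576
(x + 4)^2 = 576
x + 4 = ±24
x = -4 + 24 = 20 or x = -4 - 24 = -28

x = -28, x = 20


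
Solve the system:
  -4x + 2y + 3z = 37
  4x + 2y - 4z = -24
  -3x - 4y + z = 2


Using Cramer's rule. Expand each determinant along the first row.
D  = (-4)*[2*1 - (-4)*(-4)] - 2*[4*1 - (-4)*(-3)] + 3*[4*(-4) - 2*(-3)]
  = (-4)*(-14) - 2*(-8) + 3*(-10) = 42
Dx = 37*[2*1 - (-4)*(-4)] - 2*[(-24)*1 - (-4)*2] + 3*[(-24)*(-4) - 2*2]
  = 37*(-14) - 2*(-16) + 3*(92) = -210
Dy = (-4)*[(-24)*1 - (-4)*2] - 37*[4*1 - (-4)*(-3)] + 3*[4*2 - (-24)*(-3)]
  = (-4)*(-16) - 37*(-8) + 3*(-64) = 168
Dz = (-4)*[2*2 - (-24)*(-4)] - 2*[4*2 - (-24)*(-3)] + 37*[4*(-4) - 2*(-3)]
  = (-4)*(-92) - 2*(-64) + 37*(-10) = 126
x = Dx/D = -210/42 = -5, y = Dy/D = 168/42 = 4, z = Dz/D = 126/42 = 3
Check eq1: (-4)(-5) + (2)(4) + (3)(3) = 37 = 37 ✓
Check eq2: (4)(-5) + (2)(4) + (-4)(3) = -24 = -24 ✓
Check eq3: (-3)(-5) + (-4)(4) + (1)(3) = 2 = 2 ✓

x = -5, y = 4, z = 3


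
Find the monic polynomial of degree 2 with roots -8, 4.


A monic polynomial with roots -8, 4 is:
p(x) = (x + 8)(x - 4)
After multiplying by (x + 8): x + 8
After multiplying by (x - 4): x^2 + 4x - 32

x^2 + 4x - 32


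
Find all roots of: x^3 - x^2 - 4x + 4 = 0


Let p(x) = x^3 - x^2 - 4x + 4. By the rational root theorem (leading coefficient 1), any rational root is an integer divisor of 4: try ±1, ±2, ... in turn.
Test x = 1: value = 0 ✓, so (x - 1) is a factor.
Synthetic division by (x - 1): bring down 1; 1(1) - 1 = 0; 0(1) - 4 = -4; (-4)(1) + 4 = 0 → quotient x^2 - 4, remainder 0.
Solve the quadratic x^2 - 4 = 0: discriminant = 0^2 - 4(1)(-4) = 0 + 16 = 16.
sqrt(16) = 4, so x = (0 ± 4)/2: x = 2 or x = -2.
Collecting all roots found:

x = -2, x = 1, x = 2


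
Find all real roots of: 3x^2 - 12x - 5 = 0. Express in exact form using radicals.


Using the quadratic formula: x = (-b ± sqrt(b^2 - 4ac)) / (2a)
Here a = 3, b = -12, c = -5
Discriminant = b^2 - 4ac = (-12)^2 - 4(3)(-5) = 144 + 60 = 204
Since discriminant = 204 > 0, there are two real roots.
x = (12 ± 2*sqrt(51)) / 6
Simplifying: x = (6 ± sqrt(51)) / 3
Numerically: x ≈ 4.3805 or x ≈ -0.3805

x = (6 + sqrt(51)) / 3 or x = (6 - sqrt(51)) / 3


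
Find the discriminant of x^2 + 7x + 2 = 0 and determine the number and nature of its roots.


For ax^2 + bx + c = 0, discriminant D = b^2 - 4ac
Here a = 1, b = 7, c = 2
D = (7)^2 - 4(1)(2) = 49 - 8 = 41

D = 41 > 0 but not a perfect square
The equation has 2 distinct real irrational roots.

Discriminant = 41, 2 distinct real irrational roots


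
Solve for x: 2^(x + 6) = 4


Express both sides with the same base.
4 = 2^2
Since the bases match, equate exponents: x + 6 = 2
So x = 2 - (6) = -4

x = -4


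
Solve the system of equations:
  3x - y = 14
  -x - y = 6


Using Cramer's rule:
Determinant D = (3)(-1) - (-1)(-1) = -3 - 1 = -4
Dx = (14)(-1) - (6)(-1) = -14 + 6 = -8
Dy = (3)(6) - (-1)(14) = 18 + 14 = 32
x = Dx/D = -8/-4 = 2
y = Dy/D = 32/-4 = -8

x = 2, y = -8


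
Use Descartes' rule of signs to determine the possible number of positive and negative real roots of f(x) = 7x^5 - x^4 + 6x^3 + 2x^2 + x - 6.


Descartes' rule of signs:

For positive roots, count sign changes in f(x) = 7x^5 - x^4 + 6x^3 + 2x^2 + x - 6:
Signs of coefficients: +, -, +, +, +, -
Number of sign changes: 3
Possible positive real roots: 3, 1

For negative roots, examine f(-x) = -7x^5 - x^4 - 6x^3 + 2x^2 - x - 6:
Signs of coefficients: -, -, -, +, -, -
Number of sign changes: 2
Possible negative real roots: 2, 0

Positive roots: 3 or 1; Negative roots: 2 or 0


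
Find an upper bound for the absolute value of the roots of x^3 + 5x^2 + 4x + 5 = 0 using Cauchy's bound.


Cauchy's bound: all roots r satisfy |r| <= 1 + max(|a_i/a_n|) for i = 0,...,n-1
where a_n is the leading coefficient.

Coefficients: [1, 5, 4, 5]
Leading coefficient a_n = 1
Ratios |a_i/a_n|: 5, 4, 5
Maximum ratio: 5
Cauchy's bound: |r| <= 1 + 5 = 6

Upper bound = 6


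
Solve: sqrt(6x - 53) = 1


Square both sides: 6x - 53 = 1^2 = 1
6x = 1 + 53 = 54
x = 9
Check: sqrt(6*9 - 53) = sqrt(1) = 1 ✓

x = 9


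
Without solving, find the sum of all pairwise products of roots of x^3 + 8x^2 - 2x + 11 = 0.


By Vieta's formulas for x^3 + bx^2 + cx + d = 0:
  r1 + r2 + r3 = -b/a = -8
  r1*r2 + r1*r3 + r2*r3 = c/a = -2
  r1*r2*r3 = -d/a = -11


Sum of pairwise products = -2


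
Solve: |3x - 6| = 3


An absolute value equation |expr| = 3 gives two cases:
Case 1: 3x - 6 = 3
  3x = 9, so x = 3
Case 2: 3x - 6 = -3
  3x = 3, so x = 1

x = 1, x = 3


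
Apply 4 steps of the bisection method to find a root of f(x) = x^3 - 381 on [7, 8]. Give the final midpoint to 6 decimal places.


f(x) = x^3 - 381
f(7) = -38 < 0
f(8) = 131 > 0

Step 1: midpoint = (7.000000 + 8.000000)/2 = 7.500000
  f(7.500000) = 40.875000
  f(mid) > 0, so root is in [7.000000, 7.500000]

Step 2: midpoint = (7.000000 + 7.500000)/2 = 7.250000
  f(7.250000) = 0.078125
  f(mid) > 0, so root is in [7.000000, 7.250000]

Step 3: midpoint = (7.000000 + 7.250000)/2 = 7.125000
  f(7.125000) = -19.294922
  f(mid) < 0, so root is in [7.125000, 7.250000]

Step 4: midpoint = (7.125000 + 7.250000)/2 = 7.187500
  f(7.187500) = -9.692627
  f(mid) < 0, so root is in [7.187500, 7.250000]

midpoint = 7.187500


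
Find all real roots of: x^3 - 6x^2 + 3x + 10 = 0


Let p(x) = x^3 - 6x^2 + 3x + 10. By the rational root theorem (leading coefficient 1), any rational root is an integer divisor of 10: try ±1, ±2, ... in turn.
Test x = 1: value = 8 ≠ 0.
Test x = -1: value = 0 ✓, so (x + 1) is a factor.
Synthetic division by (x + 1): bring down 1; 1(-1) - 6 = -7; (-7)(-1) + 3 = 10; 10(-1) + 10 = 0 → quotient x^2 - 7x + 10, remainder 0.
Solve the quadratic x^2 - 7x + 10 = 0: discriminant = (-7)^2 - 4(1)(10) = 49 - 40 = 9.
sqrt(9) = 3, so x = (7 ± 3)/2: x = 5 or x = 2.

x = -1, x = 2, x = 5


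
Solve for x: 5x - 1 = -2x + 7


Starting with: 5x - 1 = -2x + 7
Move all x terms to left: (5 + 2)x = 7 + 1
Simplify: 7x = 8
Divide both sides by 7: x = 8/7

x = 8/7


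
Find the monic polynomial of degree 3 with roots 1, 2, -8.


A monic polynomial with roots 1, 2, -8 is:
p(x) = (x - 1)(x - 2)(x + 8)
After multiplying by (x - 1): x - 1
After multiplying by (x - 2): x^2 - 3x + 2
After multiplying by (x + 8): x^3 + 5x^2 - 22x + 16

x^3 + 5x^2 - 22x + 16


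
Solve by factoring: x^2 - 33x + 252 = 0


We need two numbers that multiply to 252 and add to -33.
Those numbers are -21 and -12 (since (-21) * (-12) = 252 and (-21) + (-12) = -33).
So x^2 - 33x + 252 = (x - 21)(x - 12) = 0
Setting each factor to zero: x = 21 or x = 12

x = 12, x = 21


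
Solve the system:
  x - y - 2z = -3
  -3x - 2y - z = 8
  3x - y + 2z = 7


Using Cramer's rule. Expand each determinant along the first row.
D  = 1*[(-2)*2 - (-1)*(-1)] - (-1)*[(-3)*2 - (-1)*3] + (-2)*[(-3)*(-1) - (-2)*3]
  = 1*(-5) - (-1)*(-3) + (-2)*(9) = -26
Dx = (-3)*[(-2)*2 - (-1)*(-1)] - (-1)*[8*2 - (-1)*7] + (-2)*[8*(-1) - (-2)*7]
  = (-3)*(-5) - (-1)*(23) + (-2)*(6) = 26
Dy = 1*[8*2 - (-1)*7] - (-3)*[(-3)*2 - (-1)*3] + (-2)*[(-3)*7 - 8*3]
  = 1*(23) - (-3)*(-3) + (-2)*(-45) = 104
Dz = 1*[(-2)*7 - 8*(-1)] - (-1)*[(-3)*7 - 8*3] + (-3)*[(-3)*(-1) - (-2)*3]
  = 1*(-6) - (-1)*(-45) + (-3)*(9) = -78
x = Dx/D = 26/-26 = -1, y = Dy/D = 104/-26 = -4, z = Dz/D = -78/-26 = 3
Check eq1: (1)(-1) + (-1)(-4) + (-2)(3) = -3 = -3 ✓
Check eq2: (-3)(-1) + (-2)(-4) + (-1)(3) = 8 = 8 ✓
Check eq3: (3)(-1) + (-1)(-4) + (2)(3) = 7 = 7 ✓

x = -1, y = -4, z = 3


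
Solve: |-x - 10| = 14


An absolute value equation |expr| = 14 gives two cases:
Case 1: -x - 10 = 14
  -x = 24, so x = -24
Case 2: -x - 10 = -14
  -x = -4, so x = 4

x = -24, x = 4


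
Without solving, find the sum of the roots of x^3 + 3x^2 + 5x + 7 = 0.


By Vieta's formulas for x^3 + bx^2 + cx + d = 0:
  r1 + r2 + r3 = -b/a = -3
  r1*r2 + r1*r3 + r2*r3 = c/a = 5
  r1*r2*r3 = -d/a = -7


Sum = -3


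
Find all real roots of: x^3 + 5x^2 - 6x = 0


The constant term is 0, so x = 0 is a root. Factor out x:
  x(x^2 + 5x - 6) = 0
Solve the quadratic x^2 + 5x - 6 = 0: discriminant = 5^2 - 4(1)(-6) = 25 + 24 = 49.
sqrt(49) = 7, so x = (-5 ± 7)/2: x = 1 or x = -6.

x = -6, x = 0, x = 1


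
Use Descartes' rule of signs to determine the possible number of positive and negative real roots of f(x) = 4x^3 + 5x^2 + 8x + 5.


Descartes' rule of signs:

For positive roots, count sign changes in f(x) = 4x^3 + 5x^2 + 8x + 5:
Signs of coefficients: +, +, +, +
Number of sign changes: 0
Possible positive real roots: 0

For negative roots, examine f(-x) = -4x^3 + 5x^2 - 8x + 5:
Signs of coefficients: -, +, -, +
Number of sign changes: 3
Possible negative real roots: 3, 1

Positive roots: 0; Negative roots: 3 or 1


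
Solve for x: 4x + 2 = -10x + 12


Starting with: 4x + 2 = -10x + 12
Move all x terms to left: (4 + 10)x = 12 - 2
Simplify: 14x = 10
Divide both sides by 14: x = 5/7

x = 5/7


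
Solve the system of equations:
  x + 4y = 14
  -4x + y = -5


Using Cramer's rule:
Determinant D = (1)(1) - (-4)(4) = 1 + 16 = 17
Dx = (14)(1) - (-5)(4) = 14 + 20 = 34
Dy = (1)(-5) - (-4)(14) = -5 + 56 = 51
x = Dx/D = 34/17 = 2
y = Dy/D = 51/17 = 3

x = 2, y = 3


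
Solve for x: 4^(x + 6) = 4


Express both sides with the same base.
4 = 4^1
Since the bases match, equate exponents: x + 6 = 1
So x = 1 - (6) = -5

x = -5


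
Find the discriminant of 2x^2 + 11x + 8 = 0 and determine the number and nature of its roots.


For ax^2 + bx + c = 0, discriminant D = b^2 - 4ac
Here a = 2, b = 11, c = 8
D = (11)^2 - 4(2)(8) = 121 - 64 = 57

D = 57 > 0 but not a perfect square
The equation has 2 distinct real irrational roots.

Discriminant = 57, 2 distinct real irrational roots


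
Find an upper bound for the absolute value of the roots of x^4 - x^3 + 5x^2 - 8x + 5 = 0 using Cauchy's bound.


Cauchy's bound: all roots r satisfy |r| <= 1 + max(|a_i/a_n|) for i = 0,...,n-1
where a_n is the leading coefficient.

Coefficients: [1, -1, 5, -8, 5]
Leading coefficient a_n = 1
Ratios |a_i/a_n|: 1, 5, 8, 5
Maximum ratio: 8
Cauchy's bound: |r| <= 1 + 8 = 9

Upper bound = 9


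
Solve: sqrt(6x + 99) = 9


Square both sides: 6x + 99 = 9^2 = 81
6x = 81 - 99 = -18
x = -3
Check: sqrt(6*(-3) + 99) = sqrt(81) = 9 ✓

x = -3


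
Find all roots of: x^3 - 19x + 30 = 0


Let p(x) = x^3 - 19x + 30. By the rational root theorem (leading coefficient 1), any rational root is an integer divisor of 30: try ±1, ±2, ... in turn.
Test x = 1: value = 12 ≠ 0.
Test x = -1: value = 48 ≠ 0.
Test x = 2: value = 0 ✓, so (x - 2) is a factor.
Synthetic division by (x - 2): bring down 1; 1(2) + 0 = 2; 2(2) - 19 = -15; (-15)(2) + 30 = 0 → quotient x^2 + 2x - 15, remainder 0.
Solve the quadratic x^2 + 2x - 15 = 0: discriminant = 2^2 - 4(1)(-15) = 4 + 60 = 64.
sqrt(64) = 8, so x = (-2 ± 8)/2: x = 3 or x = -5.
Collecting all roots found:

x = -5, x = 2, x = 3


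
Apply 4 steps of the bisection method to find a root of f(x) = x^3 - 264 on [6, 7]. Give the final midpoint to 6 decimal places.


f(x) = x^3 - 264
f(6) = -48 < 0
f(7) = 79 > 0

Step 1: midpoint = (6.000000 + 7.000000)/2 = 6.500000
  f(6.500000) = 10.625000
  f(mid) > 0, so root is in [6.000000, 6.500000]

Step 2: midpoint = (6.000000 + 6.500000)/2 = 6.250000
  f(6.250000) = -19.859375
  f(mid) < 0, so root is in [6.250000, 6.500000]

Step 3: midpoint = (6.250000 + 6.500000)/2 = 6.375000
  f(6.375000) = -4.916016
  f(mid) < 0, so root is in [6.375000, 6.500000]

Step 4: midpoint = (6.375000 + 6.500000)/2 = 6.437500
  f(6.437500) = 2.779053
  f(mid) > 0, so root is in [6.375000, 6.437500]

midpoint = 6.437500


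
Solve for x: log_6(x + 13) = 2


Convert to exponential form: x + 13 = 6^2 = 36
x = 36 - 13 = 23
Check: log_6(23 + 13) = log_6(36) = log_6(36) = 2 ✓

x = 23


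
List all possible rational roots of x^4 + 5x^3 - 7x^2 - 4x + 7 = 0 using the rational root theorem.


Rational root theorem: possible roots are ±p/q where:
  p divides the constant term (7): p ∈ {1, 7}
  q divides the leading coefficient (1): q ∈ {1}

All possible rational roots: -7, -1, 1, 7

-7, -1, 1, 7


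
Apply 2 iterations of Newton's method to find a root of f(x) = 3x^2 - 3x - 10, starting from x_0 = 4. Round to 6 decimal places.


Newton's method: x_(n+1) = x_n - f(x_n)/f'(x_n)
f(x) = 3x^2 - 3x - 10
f'(x) = 6x - 3

Iteration 1:
  f(4.000000) = 26.000000
  f'(4.000000) = 21.000000
  x_1 = 4.000000 - (26.000000)/(21.000000) = 2.761905

Iteration 2:
  f(2.761905) = 4.598639
  f'(2.761905) = 13.571429
  x_2 = 2.761905 - (4.598639)/(13.571429) = 2.423058

x_2 = 2.423058


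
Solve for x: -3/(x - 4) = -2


Multiply both sides by (x - 4): -3 = -2(x - 4)
Distribute: -3 = -2x + 8
-2x = -3 - 8 = -11
x = 11/2

x = 11/2


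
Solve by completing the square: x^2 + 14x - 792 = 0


Start: x^2 + 14x - 792 = 0
Move constant: x^2 + 14x = 792
Half of 14 is 7, squared is 49
Add 49 to both sides: x^2 + 14x + 49 = 841
(x + 7)^2 = 841
x + 7 = ±29
x = -7 + 29 = 22 or x = -7 - 29 = -36

x = -36, x = 22


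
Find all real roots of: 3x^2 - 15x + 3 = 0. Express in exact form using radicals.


Using the quadratic formula: x = (-b ± sqrt(b^2 - 4ac)) / (2a)
Here a = 3, b = -15, c = 3
Discriminant = b^2 - 4ac = (-15)^2 - 4(3)(3) = 225 - 36 = 189
Since discriminant = 189 > 0, there are two real roots.
x = (15 ± 3*sqrt(21)) / 6
Simplifying: x = (5 ± sqrt(21)) / 2
Numerically: x ≈ 4.7913 or x ≈ 0.2087

x = (5 + sqrt(21)) / 2 or x = (5 - sqrt(21)) / 2


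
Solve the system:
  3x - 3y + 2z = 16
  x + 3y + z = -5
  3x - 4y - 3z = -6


Using Cramer's rule. Expand each determinant along the first row.
D  = 3*[3*(-3) - 1*(-4)] - (-3)*[1*(-3) - 1*3] + 2*[1*(-4) - 3*3]
  = 3*(-5) - (-3)*(-6) + 2*(-13) = -59
Dx = 16*[3*(-3) - 1*(-4)] - (-3)*[(-5)*(-3) - 1*(-6)] + 2*[(-5)*(-4) - 3*(-6)]
  = 16*(-5) - (-3)*(21) + 2*(38) = 59
Dy = 3*[(-5)*(-3) - 1*(-6)] - 16*[1*(-3) - 1*3] + 2*[1*(-6) - (-5)*3]
  = 3*(21) - 16*(-6) + 2*(9) = 177
Dz = 3*[3*(-6) - (-5)*(-4)] - (-3)*[1*(-6) - (-5)*3] + 16*[1*(-4) - 3*3]
  = 3*(-38) - (-3)*(9) + 16*(-13) = -295
x = Dx/D = 59/-59 = -1, y = Dy/D = 177/-59 = -3, z = Dz/D = -295/-59 = 5
Check eq1: (3)(-1) + (-3)(-3) + (2)(5) = 16 = 16 ✓
Check eq2: (1)(-1) + (3)(-3) + (1)(5) = -5 = -5 ✓
Check eq3: (3)(-1) + (-4)(-3) + (-3)(5) = -6 = -6 ✓

x = -1, y = -3, z = 5
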